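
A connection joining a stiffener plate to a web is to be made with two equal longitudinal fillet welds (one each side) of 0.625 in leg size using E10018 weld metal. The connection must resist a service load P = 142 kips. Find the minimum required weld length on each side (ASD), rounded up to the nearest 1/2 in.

L = 5.5 in on each side

E100XX → F_EXX = 100 ksi.
Throat t_e = 0.707 × 0.625 = 0.4419 in.
r_n/Ω = (0.6 × 100 × 0.4419) / 2.0 = 13.26 kip/in.
L_req = P / (r_n/Ω) = 142 / 13.26 = 10.71 in total.
Per side: 10.71 / 2 = 5.356 in.
Round up → use L = 5.5 in on each side.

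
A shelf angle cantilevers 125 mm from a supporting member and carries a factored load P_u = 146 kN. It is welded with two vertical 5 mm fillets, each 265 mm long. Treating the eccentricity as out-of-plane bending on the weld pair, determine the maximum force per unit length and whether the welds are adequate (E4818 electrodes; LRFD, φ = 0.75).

f_max ≈ 827 N/mm; NOT adequate

E48XX → F_EXX = 480 MPa.
L_w = 2 × 265 = 530 mm; section modulus (unit throat) S = 2 × L²/6 = 23410 mm².
Direct shear f_v = P/L_w = 146×10³/530 = 275.5 N/mm.
Moment M = P × e = 146×10³ × 125 = 18250000 N·mm; bending f_b = M/S = 779.6 N/mm.
f_max = √(f_v² + f_b²) = √(275.5² + 779.6²) = 826.9 N/mm.
φr_n = 0.75 × 0.6 × 480 × (0.707 × 5) = 763.6 N/mm → NOT adequate.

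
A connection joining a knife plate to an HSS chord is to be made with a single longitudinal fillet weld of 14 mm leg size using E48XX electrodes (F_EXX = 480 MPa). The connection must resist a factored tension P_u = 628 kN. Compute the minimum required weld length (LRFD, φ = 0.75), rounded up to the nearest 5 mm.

L = 295 mm

Throat t_e = 0.707 × 14 = 9.898 mm.
φr_n = 0.75 × 0.6 × 480 × 9.898 × 10⁻³ = 2.138 kN/mm.
L_req = P_u / φr_n = 628 / 2.138 = 293.7 mm total.
Round up → use L = 295 mm.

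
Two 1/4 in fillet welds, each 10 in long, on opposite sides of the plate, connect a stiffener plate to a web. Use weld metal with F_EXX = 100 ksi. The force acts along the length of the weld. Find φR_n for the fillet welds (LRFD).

Effective throat t_e = 0.707 × 0.25 = 0.1767 in.
Total length L = 20 in; A_we = 0.1767 × 20 = 3.535 in².
F_nw = 0.6 F_EXX = 0.6 × 100 = 60 ksi.
φR_n = 0.75 × 60 × 3.535 = 159.1 kip.

φR_n ≈ 159 kip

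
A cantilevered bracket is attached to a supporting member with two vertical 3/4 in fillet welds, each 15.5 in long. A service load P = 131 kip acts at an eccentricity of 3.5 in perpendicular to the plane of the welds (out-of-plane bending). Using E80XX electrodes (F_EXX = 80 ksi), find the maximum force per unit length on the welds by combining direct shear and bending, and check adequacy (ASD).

L_w = 2 × 15.5 = 31 in; section modulus (unit throat) S = 2 × L²/6 = 80.08 in².
Direct shear f_v = P/L_w = 131/31 = 4.226 kip/in.
Moment M = P × e = 131 × 3.5 = 458.5 kip·in; bending f_b = M/S = 5.725 kip/in.
f_max = √(f_v² + f_b²) = √(4.226² + 5.725²) = 7.116 kip/in.
r_n/Ω = (1/2.0) × 0.6 × 80 × (0.707 × 0.75) = 12.73 kip/in → adequate.

f_max ≈ 7.12 kip/in; adequate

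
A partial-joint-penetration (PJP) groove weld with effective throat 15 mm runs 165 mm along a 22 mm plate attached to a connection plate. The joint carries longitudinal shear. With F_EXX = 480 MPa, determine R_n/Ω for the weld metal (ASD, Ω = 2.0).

R_n/Ω ≈ 356 kN

Effective throat (given) t_e = 15 mm.
A_we = 15 × 165 = 2475 mm².
F_nw = 0.6 F_EXX = 288 MPa.
R_n/Ω = (288 × 2475) / 2.0 × 10⁻³ = 356.4 kN.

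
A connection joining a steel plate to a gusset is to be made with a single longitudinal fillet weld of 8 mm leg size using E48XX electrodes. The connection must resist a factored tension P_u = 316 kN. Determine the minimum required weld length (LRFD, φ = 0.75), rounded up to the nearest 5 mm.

L = 260 mm

E48XX → F_EXX = 480 MPa.
Throat t_e = 0.707 × 8 = 5.656 mm.
φr_n = 0.75 × 0.6 × 480 × 5.656 × 10⁻³ = 1.222 kN/mm.
L_req = P_u / φr_n = 316 / 1.222 = 258.7 mm total.
Round up → use L = 260 mm.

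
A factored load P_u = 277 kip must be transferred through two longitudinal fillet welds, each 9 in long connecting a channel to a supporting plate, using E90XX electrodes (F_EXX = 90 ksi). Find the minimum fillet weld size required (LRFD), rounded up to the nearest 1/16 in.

w = 9/16 in

Total weld length L = 18 in.
Required throat t_e = P_u / (φ × 0.6 F_EXX × L) = 277 / (0.75 × 0.6 × 90 × 18) = 0.38 in.
Required leg w = t_e / 0.707 = 0.5374 in → use 9/16 in.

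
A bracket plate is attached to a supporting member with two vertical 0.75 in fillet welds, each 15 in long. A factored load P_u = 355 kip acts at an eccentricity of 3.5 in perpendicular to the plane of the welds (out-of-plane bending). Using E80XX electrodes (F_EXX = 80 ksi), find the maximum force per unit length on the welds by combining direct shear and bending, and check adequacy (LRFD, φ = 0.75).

f_max ≈ 20.4 kip/in; NOT adequate

L_w = 2 × 15 = 30 in; section modulus (unit throat) S = 2 × L²/6 = 75 in².
Direct shear f_v = P/L_w = 355/30 = 11.83 kip/in.
Moment M = P × e = 355 × 3.5 = 1242.5 kip·in; bending f_b = M/S = 16.57 kip/in.
f_max = √(f_v² + f_b²) = √(11.83² + 16.57²) = 20.36 kip/in.
φr_n = 0.75 × 0.6 × 80 × (0.707 × 0.75) = 19.09 kip/in → NOT adequate.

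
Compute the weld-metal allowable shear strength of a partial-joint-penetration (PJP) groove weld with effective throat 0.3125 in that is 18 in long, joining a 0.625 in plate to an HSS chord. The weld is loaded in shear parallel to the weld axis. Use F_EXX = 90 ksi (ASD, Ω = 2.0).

R_n/Ω ≈ 152 kips

Effective throat (given) t_e = 0.3125 in.
A_we = 0.3125 × 18 = 5.625 in².
F_nw = 0.6 F_EXX = 54 ksi.
R_n/Ω = (54 × 5.625) / 2.0 = 151.9 kips.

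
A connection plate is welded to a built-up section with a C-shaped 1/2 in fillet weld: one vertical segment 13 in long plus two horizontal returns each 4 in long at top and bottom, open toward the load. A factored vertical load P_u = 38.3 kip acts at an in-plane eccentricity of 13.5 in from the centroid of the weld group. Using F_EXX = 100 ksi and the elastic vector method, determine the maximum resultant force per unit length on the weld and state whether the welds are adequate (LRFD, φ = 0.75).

f_max ≈ 7.79 kip/in; adequate

Total weld length L_w = 21 in. Treat welds as unit-width lines.
Centroid: x̄ = 2×4×2 / 21 = 0.7619 in from the vertical weld.
Polar moment about centroid: J = I_x + I_y = [13³/12 + 2×4×6.5²] + [13×0.7619² + 2(4³/12 + 4×1.238²)] = 551.6 in³.
Direct shear f_v = P/L_w = 38.3 / 21 = 1.824 kip/in (vertical).
Torsion M = P·e = 38.3 × 13.5 = 517.05 kip·in.
Critical point at (x, y) = (3.238, 6.5) from centroid. f_tx = M·y/J = 6.093 kip/in; f_ty = M·x/J = 3.035 kip/in.
Resultant f_max = √[f_tx² + (f_v + f_ty)²] = √[6.093² + (1.824 + 3.035)²] = 7.794 kip/in.
Capacity per unit length: φr_n = 0.75 × 0.6 × 100 × (0.707 × 0.5) = 15.91 kip/in.
7.794 ≤ 15.91 → adequate.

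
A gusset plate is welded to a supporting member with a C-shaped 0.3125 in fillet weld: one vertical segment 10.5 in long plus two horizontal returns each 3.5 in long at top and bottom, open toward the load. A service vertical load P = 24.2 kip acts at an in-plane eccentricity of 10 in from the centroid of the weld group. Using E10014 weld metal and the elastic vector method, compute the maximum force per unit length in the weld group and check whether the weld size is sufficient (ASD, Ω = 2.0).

E100XX → F_EXX = 100 ksi.
Total weld length L_w = 17.5 in. Treat welds as unit-width lines.
Centroid: x̄ = 2×3.5×1.75 / 17.5 = 0.7 in from the vertical weld.
Polar moment about centroid: J = I_x + I_y = [10.5³/12 + 2×3.5×5.25²] + [10.5×0.7² + 2(3.5³/12 + 3.5×1.05²)] = 309.4 in³.
Direct shear f_v = P/L_w = 24.2 / 17.5 = 1.383 kip/in (vertical).
Torsion M = P·e = 24.2 × 10 = 242 kip·in.
Critical point at (x, y) = (2.8, 5.25) from centroid. f_tx = M·y/J = 4.106 kip/in; f_ty = M·x/J = 2.19 kip/in.
Resultant f_max = √[f_tx² + (f_v + f_ty)²] = √[4.106² + (1.383 + 2.19)²] = 5.443 kip/in.
Capacity per unit length: r_n/Ω = (1/2.0) × 0.6 × 100 × (0.707 × 0.3125) = 6.628 kip/in.
5.443 ≤ 6.628 → adequate.

f_max ≈ 5.44 kip/in; adequate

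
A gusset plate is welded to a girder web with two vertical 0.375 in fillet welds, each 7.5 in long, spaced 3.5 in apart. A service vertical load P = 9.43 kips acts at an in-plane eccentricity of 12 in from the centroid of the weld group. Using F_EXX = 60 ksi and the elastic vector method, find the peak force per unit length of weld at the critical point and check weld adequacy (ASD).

Total weld length L_w = 15 in. Treat welds as unit-width lines.
Polar moment about centroid: J = 2[d³/12 + d(b/2)²] = 2[7.5³/12 + 7.5×1.75²] = 116.2 in³.
Direct shear f_v = P/L_w = 9.43 / 15 = 0.6287 kip/in (vertical).
Torsion M = P·e = 9.43 × 12 = 113.16 kip·in.
Critical point at (x, y) = (1.75, 3.75) from centroid. f_tx = M·y/J = 3.65 kip/in; f_ty = M·x/J = 1.703 kip/in.
Resultant f_max = √[f_tx² + (f_v + f_ty)²] = √[3.65² + (0.6287 + 1.703)²] = 4.332 kip/in.
Capacity per unit length: r_n/Ω = (1/2.0) × 0.6 × 60 × (0.707 × 0.375) = 4.772 kip/in.
4.332 ≤ 4.772 → adequate.

f_max ≈ 4.33 kip/in; adequate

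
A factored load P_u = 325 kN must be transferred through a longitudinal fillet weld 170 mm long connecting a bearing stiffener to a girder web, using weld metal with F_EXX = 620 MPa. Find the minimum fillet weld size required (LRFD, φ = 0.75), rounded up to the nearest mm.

w = 10 mm

Total weld length L = 170 mm.
Required throat t_e = P_u / (φ × 0.6 F_EXX × L) = 325 / (0.75 × 0.6 × 620 × 170 × 10⁻³) = 6.852 mm.
Required leg w = t_e / 0.707 = 9.692 mm → use 10 mm.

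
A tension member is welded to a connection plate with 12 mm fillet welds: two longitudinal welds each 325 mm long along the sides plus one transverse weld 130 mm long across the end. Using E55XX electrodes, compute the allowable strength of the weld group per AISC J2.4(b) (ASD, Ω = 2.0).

E55XX → F_EXX = 550 MPa.
t_e = 0.707 × 12 = 8.484 mm.
R_nwl = 0.6 × 550 × 8.484 × 650 × 10⁻³ = 1820 kN (longitudinal, 2 welds).
R_nwt = 0.6 × 550 × 8.484 × 130 × 10⁻³ = 364 kN (transverse, base value).
(i) R_nwl + R_nwt = 2184 kN; (ii) 0.85 R_nwl + 1.5 R_nwt = 2093 kN.
R_n = max = 2184 kN [governs: (i)]; R_n/Ω = 1092 kN.

R_n/Ω ≈ 1090 kN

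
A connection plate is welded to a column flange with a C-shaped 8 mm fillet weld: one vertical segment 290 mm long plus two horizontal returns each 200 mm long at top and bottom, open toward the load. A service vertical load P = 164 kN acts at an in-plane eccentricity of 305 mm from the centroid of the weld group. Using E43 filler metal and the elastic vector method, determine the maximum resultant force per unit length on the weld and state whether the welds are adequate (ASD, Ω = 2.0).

E43XX → F_EXX = 430 MPa.
Total weld length L_w = 690 mm. Treat welds as unit-width lines.
Centroid: x̄ = 2×200×100 / 690 = 57.97 mm from the vertical weld.
Polar moment about centroid: J = I_x + I_y = [290³/12 + 2×200×145²] + [290×57.97² + 2(200³/12 + 200×42.03²)] = 13460000 mm³.
Direct shear f_v = P/L_w = 164×10³ / 690 = 237.7 N/mm (vertical).
Torsion M = P·e = 164×10³ × 305 = 50020000 N·mm.
Critical point at (x, y) = (142, 145) from centroid. f_tx = M·y/J = 539 N/mm; f_ty = M·x/J = 527.9 N/mm.
Resultant f_max = √[f_tx² + (f_v + f_ty)²] = √[539² + (237.7 + 527.9)²] = 936.3 N/mm.
Capacity per unit length: r_n/Ω = (1/2.0) × 0.6 × 430 × (0.707 × 8) = 729.6 N/mm.
936.3 > 729.6 → NOT adequate.

f_max ≈ 936 N/mm; NOT adequate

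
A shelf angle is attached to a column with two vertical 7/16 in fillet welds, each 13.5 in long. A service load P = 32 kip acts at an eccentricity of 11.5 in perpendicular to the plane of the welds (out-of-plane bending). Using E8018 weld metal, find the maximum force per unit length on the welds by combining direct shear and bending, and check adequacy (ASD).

E80XX → F_EXX = 80 ksi.
L_w = 2 × 13.5 = 27 in; section modulus (unit throat) S = 2 × L²/6 = 60.75 in².
Direct shear f_v = P/L_w = 32/27 = 1.185 kip/in.
Moment M = P × e = 32 × 11.5 = 368 kip·in; bending f_b = M/S = 6.058 kip/in.
f_max = √(f_v² + f_b²) = √(1.185² + 6.058²) = 6.172 kip/in.
r_n/Ω = (1/2.0) × 0.6 × 80 × (0.707 × 0.4375) = 7.423 kip/in → adequate.

f_max ≈ 6.17 kip/in; adequate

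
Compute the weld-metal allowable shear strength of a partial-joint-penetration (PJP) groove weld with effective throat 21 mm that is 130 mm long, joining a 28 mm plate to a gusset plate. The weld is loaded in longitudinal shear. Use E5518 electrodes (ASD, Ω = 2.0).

R_n/Ω ≈ 450 kN

E55XX → F_EXX = 550 MPa.
Effective throat (given) t_e = 21 mm.
A_we = 21 × 130 = 2730 mm².
F_nw = 0.6 F_EXX = 330 MPa.
R_n/Ω = (330 × 2730) / 2.0 × 10⁻³ = 450.4 kN.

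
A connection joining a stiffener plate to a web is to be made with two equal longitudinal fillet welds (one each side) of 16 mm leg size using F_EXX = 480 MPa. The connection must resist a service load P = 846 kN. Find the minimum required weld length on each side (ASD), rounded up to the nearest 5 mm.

L = 260 mm on each side

Throat t_e = 0.707 × 16 = 11.31 mm.
r_n/Ω = (0.6 × 480 × 11.31) / 2.0 = 1629 N/mm = 1.629 kN/mm.
L_req = P / (r_n/Ω) = 846 / 1.629 = 519.4 mm total.
Per side: 519.4 / 2 = 259.7 mm.
Round up → use L = 260 mm on each side.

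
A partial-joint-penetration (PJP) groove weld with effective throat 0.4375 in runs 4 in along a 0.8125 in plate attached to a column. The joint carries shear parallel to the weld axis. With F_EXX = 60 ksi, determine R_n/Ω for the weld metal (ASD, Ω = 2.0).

R_n/Ω ≈ 31.5 kip

Effective throat (given) t_e = 0.4375 in.
A_we = 0.4375 × 4 = 1.75 in².
F_nw = 0.6 F_EXX = 36 ksi.
R_n/Ω = (36 × 1.75) / 2.0 = 31.5 kip.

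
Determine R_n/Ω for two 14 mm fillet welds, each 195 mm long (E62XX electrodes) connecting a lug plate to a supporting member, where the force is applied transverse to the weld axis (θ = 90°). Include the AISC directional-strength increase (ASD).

E62XX → F_EXX = 620 MPa.
t_e = 0.707 × 14 = 9.898 mm; A_we = 9.898 × 390 = 3860 mm².
Directional factor: 1.0 + 0.5 sin^1.5(90°) = 1.5.
F_nw = 0.6 × 620 × 1.5 = 558 MPa.
R_n/Ω = (558 × 3860) / 2.0 × 10⁻³ = 1077 kN.

R_n/Ω ≈ 1080 kN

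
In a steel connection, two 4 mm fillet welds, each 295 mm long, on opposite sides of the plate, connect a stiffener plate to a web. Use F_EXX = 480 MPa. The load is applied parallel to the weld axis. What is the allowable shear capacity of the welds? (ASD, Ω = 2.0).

R_n/Ω ≈ 240 kN

Effective throat t_e = 0.707 × 4 = 2.828 mm.
Total length L = 590 mm; A_we = 2.828 × 590 = 1669 mm².
F_nw = 0.6 F_EXX = 0.6 × 480 = 288 MPa.
R_n = 288 × 1669 × 10⁻³ = 480.5 kN; R_n/Ω = 480.5/2.0 = 240.3 kN.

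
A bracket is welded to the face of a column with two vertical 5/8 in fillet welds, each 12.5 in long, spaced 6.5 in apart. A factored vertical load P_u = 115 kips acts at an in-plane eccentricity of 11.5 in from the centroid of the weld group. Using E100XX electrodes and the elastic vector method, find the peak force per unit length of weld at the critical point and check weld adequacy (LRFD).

f_max ≈ 18.4 kip/in; adequate

E100XX → F_EXX = 100 ksi.
Total weld length L_w = 25 in. Treat welds as unit-width lines.
Polar moment about centroid: J = 2[d³/12 + d(b/2)²] = 2[12.5³/12 + 12.5×3.25²] = 589.6 in³.
Direct shear f_v = P/L_w = 115 / 25 = 4.6 kip/in (vertical).
Torsion M = P·e = 115 × 11.5 = 1322.5 kip·in.
Critical point at (x, y) = (3.25, 6.25) from centroid. f_tx = M·y/J = 14.02 kip/in; f_ty = M·x/J = 7.29 kip/in.
Resultant f_max = √[f_tx² + (f_v + f_ty)²] = √[14.02² + (4.6 + 7.29)²] = 18.38 kip/in.
Capacity per unit length: φr_n = 0.75 × 0.6 × 100 × (0.707 × 0.625) = 19.88 kip/in.
18.38 ≤ 19.88 → adequate.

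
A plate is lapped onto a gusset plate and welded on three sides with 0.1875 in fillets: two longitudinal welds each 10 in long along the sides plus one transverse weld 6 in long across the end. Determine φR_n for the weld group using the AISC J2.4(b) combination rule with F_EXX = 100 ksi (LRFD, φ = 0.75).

t_e = 0.707 × 0.1875 = 0.1326 in.
R_nwl = 0.6 × 100 × 0.1326 × 20 = 159.1 kip (longitudinal, 2 welds).
R_nwt = 0.6 × 100 × 0.1326 × 6 = 47.72 kip (transverse, base value).
(i) R_nwl + R_nwt = 206.8 kip; (ii) 0.85 R_nwl + 1.5 R_nwt = 206.8 kip.
R_n = max = 206.8 kip [governs: (ii)]; φR_n = 155.1 kip.

φR_n ≈ 155 kip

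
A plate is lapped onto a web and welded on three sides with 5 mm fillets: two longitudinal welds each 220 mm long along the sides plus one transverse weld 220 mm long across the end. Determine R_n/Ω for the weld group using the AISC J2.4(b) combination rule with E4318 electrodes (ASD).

E43XX → F_EXX = 430 MPa.
t_e = 0.707 × 5 = 3.535 mm.
R_nwl = 0.6 × 430 × 3.535 × 440 × 10⁻³ = 401.3 kN (longitudinal, 2 welds).
R_nwt = 0.6 × 430 × 3.535 × 220 × 10⁻³ = 200.6 kN (transverse, base value).
(i) R_nwl + R_nwt = 601.9 kN; (ii) 0.85 R_nwl + 1.5 R_nwt = 642.1 kN.
R_n = max = 642.1 kN [governs: (ii)]; R_n/Ω = 321 kN.

R_n/Ω ≈ 321 kN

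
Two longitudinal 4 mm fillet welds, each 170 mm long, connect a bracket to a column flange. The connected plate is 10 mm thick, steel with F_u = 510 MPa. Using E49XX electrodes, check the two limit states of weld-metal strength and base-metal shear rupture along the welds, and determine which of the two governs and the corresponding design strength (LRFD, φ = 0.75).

E49XX → F_EXX = 490 MPa.
t_e = 0.707 × 4 = 2.828 mm; L = 340 mm.
Weld metal: φR_n = 0.75 × 0.6 × 490 × 2.828 × 340 × 10⁻³ = 212 kN.
Base metal (shear rupture): φR_n = 0.75 × 0.6 × 510 × 10 × 340 × 10⁻³ = 780.3 kN.
Governing: weld metal.

φR_n ≈ 212 kN (weld metal governs)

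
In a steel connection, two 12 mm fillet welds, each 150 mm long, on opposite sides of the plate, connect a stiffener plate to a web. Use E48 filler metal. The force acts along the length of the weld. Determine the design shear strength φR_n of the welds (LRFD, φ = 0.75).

E48XX → F_EXX = 480 MPa.
Effective throat t_e = 0.707 × 12 = 8.484 mm.
Total length L = 300 mm; A_we = 8.484 × 300 = 2545 mm².
F_nw = 0.6 F_EXX = 0.6 × 480 = 288 MPa.
φR_n = 0.75 × 288 × 2545 × 10⁻³ = 549.8 kN.

φR_n ≈ 550 kN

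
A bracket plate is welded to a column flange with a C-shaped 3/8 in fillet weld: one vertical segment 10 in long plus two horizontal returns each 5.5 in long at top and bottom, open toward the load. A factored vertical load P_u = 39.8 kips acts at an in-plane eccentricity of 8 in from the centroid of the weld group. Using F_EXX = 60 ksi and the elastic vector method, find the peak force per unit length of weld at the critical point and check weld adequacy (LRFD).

f_max ≈ 6.19 kip/in; adequate

Total weld length L_w = 21 in. Treat welds as unit-width lines.
Centroid: x̄ = 2×5.5×2.75 / 21 = 1.44 in from the vertical weld.
Polar moment about centroid: J = I_x + I_y = [10³/12 + 2×5.5×5²] + [10×1.44² + 2(5.5³/12 + 5.5×1.31²)] = 425.7 in³.
Direct shear f_v = P/L_w = 39.8 / 21 = 1.895 kip/in (vertical).
Torsion M = P·e = 39.8 × 8 = 318.4 kip·in.
Critical point at (x, y) = (4.06, 5) from centroid. f_tx = M·y/J = 3.74 kip/in; f_ty = M·x/J = 3.036 kip/in.
Resultant f_max = √[f_tx² + (f_v + f_ty)²] = √[3.74² + (1.895 + 3.036)²] = 6.189 kip/in.
Capacity per unit length: φr_n = 0.75 × 0.6 × 60 × (0.707 × 0.375) = 7.158 kip/in.
6.189 ≤ 7.158 → adequate.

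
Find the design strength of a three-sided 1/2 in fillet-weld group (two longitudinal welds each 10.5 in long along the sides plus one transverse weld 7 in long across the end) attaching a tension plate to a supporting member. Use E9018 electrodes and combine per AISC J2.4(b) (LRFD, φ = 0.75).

E90XX → F_EXX = 90 ksi.
t_e = 0.707 × 0.5 = 0.3535 in.
R_nwl = 0.6 × 90 × 0.3535 × 21 = 400.9 kip (longitudinal, 2 welds).
R_nwt = 0.6 × 90 × 0.3535 × 7 = 133.6 kip (transverse, base value).
(i) R_nwl + R_nwt = 534.5 kip; (ii) 0.85 R_nwl + 1.5 R_nwt = 541.2 kip.
R_n = max = 541.2 kip [governs: (ii)]; φR_n = 405.9 kip.

φR_n ≈ 406 kip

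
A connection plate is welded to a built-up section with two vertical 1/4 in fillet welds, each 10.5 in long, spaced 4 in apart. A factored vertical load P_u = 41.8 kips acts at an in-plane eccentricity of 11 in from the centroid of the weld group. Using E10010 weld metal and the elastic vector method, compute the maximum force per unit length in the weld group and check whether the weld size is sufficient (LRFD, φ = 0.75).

E100XX → F_EXX = 100 ksi.
Total weld length L_w = 21 in. Treat welds as unit-width lines.
Polar moment about centroid: J = 2[d³/12 + d(b/2)²] = 2[10.5³/12 + 10.5×2²] = 276.9 in³.
Direct shear f_v = P/L_w = 41.8 / 21 = 1.99 kip/in (vertical).
Torsion M = P·e = 41.8 × 11 = 459.8 kip·in.
Critical point at (x, y) = (2, 5.25) from centroid. f_tx = M·y/J = 8.717 kip/in; f_ty = M·x/J = 3.321 kip/in.
Resultant f_max = √[f_tx² + (f_v + f_ty)²] = √[8.717² + (1.99 + 3.321)²] = 10.21 kip/in.
Capacity per unit length: φr_n = 0.75 × 0.6 × 100 × (0.707 × 0.25) = 7.954 kip/in.
10.21 > 7.954 → NOT adequate.

f_max ≈ 10.2 kip/in; NOT adequate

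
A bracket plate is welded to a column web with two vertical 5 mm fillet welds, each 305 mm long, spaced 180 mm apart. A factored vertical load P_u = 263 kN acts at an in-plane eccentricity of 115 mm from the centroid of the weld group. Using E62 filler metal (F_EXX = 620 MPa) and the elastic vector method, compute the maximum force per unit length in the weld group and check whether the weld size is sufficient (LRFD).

Total weld length L_w = 610 mm. Treat welds as unit-width lines.
Polar moment about centroid: J = 2[d³/12 + d(b/2)²] = 2[305³/12 + 305×90²] = 9670000 mm³.
Direct shear f_v = P/L_w = 263×10³ / 610 = 431.1 N/mm (vertical).
Torsion M = P·e = 263×10³ × 115 = 30245000 N·mm.
Critical point at (x, y) = (90, 152.5) from centroid. f_tx = M·y/J = 477 N/mm; f_ty = M·x/J = 281.5 N/mm.
Resultant f_max = √[f_tx² + (f_v + f_ty)²] = √[477² + (431.1 + 281.5)²] = 857.5 N/mm.
Capacity per unit length: φr_n = 0.75 × 0.6 × 620 × (0.707 × 5) = 986.3 N/mm.
857.5 ≤ 986.3 → adequate.

f_max ≈ 858 N/mm; adequate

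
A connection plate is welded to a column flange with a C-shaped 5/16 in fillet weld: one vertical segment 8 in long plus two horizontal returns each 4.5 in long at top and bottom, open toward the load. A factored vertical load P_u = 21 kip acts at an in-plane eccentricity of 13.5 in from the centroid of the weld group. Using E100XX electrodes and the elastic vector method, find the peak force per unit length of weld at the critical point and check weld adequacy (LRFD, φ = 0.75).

E100XX → F_EXX = 100 ksi.
Total weld length L_w = 17 in. Treat welds as unit-width lines.
Centroid: x̄ = 2×4.5×2.25 / 17 = 1.191 in from the vertical weld.
Polar moment about centroid: J = I_x + I_y = [8³/12 + 2×4.5×4²] + [8×1.191² + 2(4.5³/12 + 4.5×1.059²)] = 223.3 in³.
Direct shear f_v = P/L_w = 21 / 17 = 1.235 kip/in (vertical).
Torsion M = P·e = 21 × 13.5 = 283.5 kip·in.
Critical point at (x, y) = (3.309, 4) from centroid. f_tx = M·y/J = 5.078 kip/in; f_ty = M·x/J = 4.201 kip/in.
Resultant f_max = √[f_tx² + (f_v + f_ty)²] = √[5.078² + (1.235 + 4.201)²] = 7.439 kip/in.
Capacity per unit length: φr_n = 0.75 × 0.6 × 100 × (0.707 × 0.3125) = 9.942 kip/in.
7.439 ≤ 9.942 → adequate.

f_max ≈ 7.44 kip/in; adequate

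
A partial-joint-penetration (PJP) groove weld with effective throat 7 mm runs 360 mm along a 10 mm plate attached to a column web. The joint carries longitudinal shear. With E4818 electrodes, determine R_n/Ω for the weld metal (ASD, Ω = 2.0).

E48XX → F_EXX = 480 MPa.
Effective throat (given) t_e = 7 mm.
A_we = 7 × 360 = 2520 mm².
F_nw = 0.6 F_EXX = 288 MPa.
R_n/Ω = (288 × 2520) / 2.0 × 10⁻³ = 362.9 kN.

R_n/Ω ≈ 363 kN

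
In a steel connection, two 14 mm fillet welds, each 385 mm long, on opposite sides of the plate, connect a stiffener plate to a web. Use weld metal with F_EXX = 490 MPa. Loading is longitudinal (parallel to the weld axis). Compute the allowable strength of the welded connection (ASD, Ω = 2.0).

R_n/Ω ≈ 1120 kN

Effective throat t_e = 0.707 × 14 = 9.898 mm.
Total length L = 770 mm; A_we = 9.898 × 770 = 7621 mm².
F_nw = 0.6 F_EXX = 0.6 × 490 = 294 MPa.
R_n = 294 × 7621 × 10⁻³ = 2241 kN; R_n/Ω = 2241/2.0 = 1120 kN.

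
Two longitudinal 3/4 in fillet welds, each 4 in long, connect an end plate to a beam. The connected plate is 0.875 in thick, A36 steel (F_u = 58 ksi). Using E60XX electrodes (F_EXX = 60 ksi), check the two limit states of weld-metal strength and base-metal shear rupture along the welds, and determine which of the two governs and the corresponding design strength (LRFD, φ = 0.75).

t_e = 0.707 × 0.75 = 0.5302 in; L = 8 in.
Weld metal: φR_n = 0.75 × 0.6 × 60 × 0.5302 × 8 = 114.5 kip.
Base metal (shear rupture): φR_n = 0.75 × 0.6 × 58 × 0.875 × 8 = 182.7 kip.
Governing: weld metal.

φR_n ≈ 115 kip (weld metal governs)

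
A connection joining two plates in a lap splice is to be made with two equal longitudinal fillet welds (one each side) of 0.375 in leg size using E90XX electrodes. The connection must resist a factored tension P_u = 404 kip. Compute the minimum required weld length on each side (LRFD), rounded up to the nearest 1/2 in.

E90XX → F_EXX = 90 ksi.
Throat t_e = 0.707 × 0.375 = 0.2651 in.
φr_n = 0.75 × 0.6 × 90 × 0.2651 = 10.74 kip/in.
L_req = P_u / φr_n = 404 / 10.74 = 37.62 in total.
Per side: 37.62 / 2 = 18.81 in.
Round up → use L = 19 in on each side.

L = 19 in on each side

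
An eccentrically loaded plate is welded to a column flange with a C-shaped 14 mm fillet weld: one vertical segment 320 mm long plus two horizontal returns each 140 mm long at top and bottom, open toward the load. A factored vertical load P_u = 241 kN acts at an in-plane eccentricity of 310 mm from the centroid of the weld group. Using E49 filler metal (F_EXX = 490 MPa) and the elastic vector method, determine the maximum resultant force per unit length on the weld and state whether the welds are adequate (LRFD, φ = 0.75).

Total weld length L_w = 600 mm. Treat welds as unit-width lines.
Centroid: x̄ = 2×140×70 / 600 = 32.67 mm from the vertical weld.
Polar moment about centroid: J = I_x + I_y = [320³/12 + 2×140×160²] + [320×32.67² + 2(140³/12 + 140×37.33²)] = 11090000 mm³.
Direct shear f_v = P/L_w = 241×10³ / 600 = 401.7 N/mm (vertical).
Torsion M = P·e = 241×10³ × 310 = 74710000 N·mm.
Critical point at (x, y) = (107.3, 160) from centroid. f_tx = M·y/J = 1078 N/mm; f_ty = M·x/J = 723.2 N/mm.
Resultant f_max = √[f_tx² + (f_v + f_ty)²] = √[1078² + (401.7 + 723.2)²] = 1558 N/mm.
Capacity per unit length: φr_n = 0.75 × 0.6 × 490 × (0.707 × 14) = 2183 N/mm.
1558 ≤ 2183 → adequate.

f_max ≈ 1560 N/mm; adequate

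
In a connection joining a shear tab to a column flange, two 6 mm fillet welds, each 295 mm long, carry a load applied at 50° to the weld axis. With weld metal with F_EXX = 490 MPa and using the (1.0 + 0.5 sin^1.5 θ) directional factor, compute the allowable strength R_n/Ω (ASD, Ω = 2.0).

t_e = 0.707 × 6 = 4.242 mm; A_we = 4.242 × 590 = 2503 mm².
Directional factor: 1.0 + 0.5 sin^1.5(50°) = 1.335.
F_nw = 0.6 × 490 × 1.335 = 392.6 MPa.
R_n/Ω = (392.6 × 2503) / 2.0 × 10⁻³ = 491.2 kN.

R_n/Ω ≈ 491 kN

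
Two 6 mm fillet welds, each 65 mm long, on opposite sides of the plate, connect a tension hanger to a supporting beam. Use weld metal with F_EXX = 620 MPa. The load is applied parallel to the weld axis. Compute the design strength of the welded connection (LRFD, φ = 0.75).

φR_n ≈ 154 kN

Effective throat t_e = 0.707 × 6 = 4.242 mm.
Total length L = 130 mm; A_we = 4.242 × 130 = 551.5 mm².
F_nw = 0.6 F_EXX = 0.6 × 620 = 372 MPa.
φR_n = 0.75 × 372 × 551.5 × 10⁻³ = 153.9 kN.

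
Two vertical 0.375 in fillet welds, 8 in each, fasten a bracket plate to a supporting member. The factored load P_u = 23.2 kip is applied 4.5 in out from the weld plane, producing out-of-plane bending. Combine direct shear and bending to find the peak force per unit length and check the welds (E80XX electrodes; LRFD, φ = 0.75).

f_max ≈ 5.1 kip/in; adequate

E80XX → F_EXX = 80 ksi.
L_w = 2 × 8 = 16 in; section modulus (unit throat) S = 2 × L²/6 = 21.33 in².
Direct shear f_v = P/L_w = 23.2/16 = 1.45 kip/in.
Moment M = P × e = 23.2 × 4.5 = 104.4 kip·in; bending f_b = M/S = 4.894 kip/in.
f_max = √(f_v² + f_b²) = √(1.45² + 4.894²) = 5.104 kip/in.
φr_n = 0.75 × 0.6 × 80 × (0.707 × 0.375) = 9.544 kip/in → adequate.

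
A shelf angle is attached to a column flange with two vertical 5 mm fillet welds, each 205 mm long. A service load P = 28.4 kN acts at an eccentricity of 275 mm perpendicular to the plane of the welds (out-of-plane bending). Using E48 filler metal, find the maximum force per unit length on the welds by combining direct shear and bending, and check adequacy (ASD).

f_max ≈ 562 N/mm; NOT adequate

E48XX → F_EXX = 480 MPa.
L_w = 2 × 205 = 410 mm; section modulus (unit throat) S = 2 × L²/6 = 14010 mm².
Direct shear f_v = P/L_w = 28.4×10³/410 = 69.27 N/mm.
Moment M = P × e = 28.4×10³ × 275 = 7810000 N·mm; bending f_b = M/S = 557.5 N/mm.
f_max = √(f_v² + f_b²) = √(69.27² + 557.5²) = 561.8 N/mm.
r_n/Ω = (1/2.0) × 0.6 × 480 × (0.707 × 5) = 509 N/mm → NOT adequate.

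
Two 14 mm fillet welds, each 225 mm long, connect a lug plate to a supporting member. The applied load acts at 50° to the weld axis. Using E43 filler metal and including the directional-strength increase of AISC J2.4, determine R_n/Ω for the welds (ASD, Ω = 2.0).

R_n/Ω ≈ 767 kN

E43XX → F_EXX = 430 MPa.
t_e = 0.707 × 14 = 9.898 mm; A_we = 9.898 × 450 = 4454 mm².
Directional factor: 1.0 + 0.5 sin^1.5(50°) = 1.335.
F_nw = 0.6 × 430 × 1.335 = 344.5 MPa.
R_n/Ω = (344.5 × 4454) / 2.0 × 10⁻³ = 767.2 kN.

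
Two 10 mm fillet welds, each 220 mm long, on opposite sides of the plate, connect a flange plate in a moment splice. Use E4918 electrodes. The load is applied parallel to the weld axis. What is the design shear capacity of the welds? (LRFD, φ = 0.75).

E49XX → F_EXX = 490 MPa.
Effective throat t_e = 0.707 × 10 = 7.07 mm.
Total length L = 440 mm; A_we = 7.07 × 440 = 3111 mm².
F_nw = 0.6 F_EXX = 0.6 × 490 = 294 MPa.
φR_n = 0.75 × 294 × 3111 × 10⁻³ = 685.9 kN.

φR_n ≈ 686 kN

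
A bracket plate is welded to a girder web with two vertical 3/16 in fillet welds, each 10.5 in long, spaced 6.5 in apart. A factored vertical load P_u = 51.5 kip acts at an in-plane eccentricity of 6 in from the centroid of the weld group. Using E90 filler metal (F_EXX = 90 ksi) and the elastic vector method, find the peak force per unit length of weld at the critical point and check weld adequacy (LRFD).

f_max ≈ 6.25 kip/in; NOT adequate

Total weld length L_w = 21 in. Treat welds as unit-width lines.
Polar moment about centroid: J = 2[d³/12 + d(b/2)²] = 2[10.5³/12 + 10.5×3.25²] = 414.8 in³.
Direct shear f_v = P/L_w = 51.5 / 21 = 2.452 kip/in (vertical).
Torsion M = P·e = 51.5 × 6 = 309 kip·in.
Critical point at (x, y) = (3.25, 5.25) from centroid. f_tx = M·y/J = 3.911 kip/in; f_ty = M·x/J = 2.421 kip/in.
Resultant f_max = √[f_tx² + (f_v + f_ty)²] = √[3.911² + (2.452 + 2.421)²] = 6.249 kip/in.
Capacity per unit length: φr_n = 0.75 × 0.6 × 90 × (0.707 × 0.1875) = 5.369 kip/in.
6.249 > 5.369 → NOT adequate.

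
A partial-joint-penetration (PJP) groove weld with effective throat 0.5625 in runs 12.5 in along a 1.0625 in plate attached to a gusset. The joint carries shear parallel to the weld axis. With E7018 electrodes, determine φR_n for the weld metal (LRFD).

E70XX → F_EXX = 70 ksi.
Effective throat (given) t_e = 0.5625 in.
A_we = 0.5625 × 12.5 = 7.031 in².
F_nw = 0.6 F_EXX = 42 ksi.
φR_n = 0.75 × 42 × 7.031 = 221.5 kips.

φR_n ≈ 221 kips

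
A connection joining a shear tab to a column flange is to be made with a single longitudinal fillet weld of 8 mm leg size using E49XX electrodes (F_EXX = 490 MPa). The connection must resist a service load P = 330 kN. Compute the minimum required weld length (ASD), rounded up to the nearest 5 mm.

L = 400 mm

Throat t_e = 0.707 × 8 = 5.656 mm.
r_n/Ω = (0.6 × 490 × 5.656) / 2.0 = 831.4 N/mm = 0.8314 kN/mm.
L_req = P / (r_n/Ω) = 330 / 0.8314 = 396.9 mm total.
Round up → use L = 400 mm.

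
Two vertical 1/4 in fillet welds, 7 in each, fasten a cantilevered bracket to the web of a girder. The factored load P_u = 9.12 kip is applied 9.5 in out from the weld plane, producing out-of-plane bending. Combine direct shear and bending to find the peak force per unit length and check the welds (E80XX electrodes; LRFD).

E80XX → F_EXX = 80 ksi.
L_w = 2 × 7 = 14 in; section modulus (unit throat) S = 2 × L²/6 = 16.33 in².
Direct shear f_v = P/L_w = 9.12/14 = 0.6514 kip/in.
Moment M = P × e = 9.12 × 9.5 = 86.64 kip·in; bending f_b = M/S = 5.304 kip/in.
f_max = √(f_v² + f_b²) = √(0.6514² + 5.304²) = 5.344 kip/in.
φr_n = 0.75 × 0.6 × 80 × (0.707 × 0.25) = 6.363 kip/in → adequate.

f_max ≈ 5.34 kip/in; adequate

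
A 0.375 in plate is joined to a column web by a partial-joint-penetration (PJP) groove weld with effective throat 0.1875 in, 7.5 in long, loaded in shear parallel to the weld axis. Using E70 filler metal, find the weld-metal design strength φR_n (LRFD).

φR_n ≈ 44.3 kip

E70XX → F_EXX = 70 ksi.
Effective throat (given) t_e = 0.1875 in.
A_we = 0.1875 × 7.5 = 1.406 in².
F_nw = 0.6 F_EXX = 42 ksi.
φR_n = 0.75 × 42 × 1.406 = 44.3 kip.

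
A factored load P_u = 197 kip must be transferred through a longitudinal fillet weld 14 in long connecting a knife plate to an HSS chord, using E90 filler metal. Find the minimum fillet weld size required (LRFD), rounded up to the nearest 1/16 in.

w = 1/2 in

E90XX → F_EXX = 90 ksi.
Total weld length L = 14 in.
Required throat t_e = P_u / (φ × 0.6 F_EXX × L) = 197 / (0.75 × 0.6 × 90 × 14) = 0.3474 in.
Required leg w = t_e / 0.707 = 0.4914 in → use 1/2 in.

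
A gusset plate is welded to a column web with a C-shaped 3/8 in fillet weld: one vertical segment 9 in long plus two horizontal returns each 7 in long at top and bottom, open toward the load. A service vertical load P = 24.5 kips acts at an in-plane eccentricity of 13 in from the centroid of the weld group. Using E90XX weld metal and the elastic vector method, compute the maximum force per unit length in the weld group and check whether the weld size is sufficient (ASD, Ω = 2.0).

f_max ≈ 5.34 kip/in; adequate

E90XX → F_EXX = 90 ksi.
Total weld length L_w = 23 in. Treat welds as unit-width lines.
Centroid: x̄ = 2×7×3.5 / 23 = 2.13 in from the vertical weld.
Polar moment about centroid: J = I_x + I_y = [9³/12 + 2×7×4.5²] + [9×2.13² + 2(7³/12 + 7×1.37²)] = 468.5 in³.
Direct shear f_v = P/L_w = 24.5 / 23 = 1.065 kip/in (vertical).
Torsion M = P·e = 24.5 × 13 = 318.5 kip·in.
Critical point at (x, y) = (4.87, 4.5) from centroid. f_tx = M·y/J = 3.059 kip/in; f_ty = M·x/J = 3.31 kip/in.
Resultant f_max = √[f_tx² + (f_v + f_ty)²] = √[3.059² + (1.065 + 3.31)²] = 5.339 kip/in.
Capacity per unit length: r_n/Ω = (1/2.0) × 0.6 × 90 × (0.707 × 0.375) = 7.158 kip/in.
5.339 ≤ 7.158 → adequate.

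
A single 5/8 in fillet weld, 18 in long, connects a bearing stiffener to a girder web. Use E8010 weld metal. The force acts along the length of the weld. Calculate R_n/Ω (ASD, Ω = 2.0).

R_n/Ω ≈ 191 kips

E80XX → F_EXX = 80 ksi.
Effective throat t_e = 0.707 × 0.625 = 0.4419 in.
Total length L = 18 in; A_we = 0.4419 × 18 = 7.954 in².
F_nw = 0.6 F_EXX = 0.6 × 80 = 48 ksi.
R_n = 48 × 7.954 = 381.8 kips; R_n/Ω = 381.8/2.0 = 190.9 kips.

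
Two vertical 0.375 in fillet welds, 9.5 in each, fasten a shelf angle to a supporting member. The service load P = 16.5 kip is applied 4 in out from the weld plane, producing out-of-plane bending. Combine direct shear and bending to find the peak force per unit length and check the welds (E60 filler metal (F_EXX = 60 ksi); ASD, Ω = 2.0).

f_max ≈ 2.36 kip/in; adequate

L_w = 2 × 9.5 = 19 in; section modulus (unit throat) S = 2 × L²/6 = 30.08 in².
Direct shear f_v = P/L_w = 16.5/19 = 0.8684 kip/in.
Moment M = P × e = 16.5 × 4 = 66 kip·in; bending f_b = M/S = 2.194 kip/in.
f_max = √(f_v² + f_b²) = √(0.8684² + 2.194²) = 2.36 kip/in.
r_n/Ω = (1/2.0) × 0.6 × 60 × (0.707 × 0.375) = 4.772 kip/in → adequate.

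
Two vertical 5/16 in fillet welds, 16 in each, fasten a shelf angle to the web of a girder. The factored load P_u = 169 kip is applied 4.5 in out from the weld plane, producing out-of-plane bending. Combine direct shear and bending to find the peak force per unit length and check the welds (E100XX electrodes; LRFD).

f_max ≈ 10.4 kip/in; NOT adequate

E100XX → F_EXX = 100 ksi.
L_w = 2 × 16 = 32 in; section modulus (unit throat) S = 2 × L²/6 = 85.33 in².
Direct shear f_v = P/L_w = 169/32 = 5.281 kip/in.
Moment M = P × e = 169 × 4.5 = 760.5 kip·in; bending f_b = M/S = 8.912 kip/in.
f_max = √(f_v² + f_b²) = √(5.281² + 8.912²) = 10.36 kip/in.
φr_n = 0.75 × 0.6 × 100 × (0.707 × 0.3125) = 9.942 kip/in → NOT adequate.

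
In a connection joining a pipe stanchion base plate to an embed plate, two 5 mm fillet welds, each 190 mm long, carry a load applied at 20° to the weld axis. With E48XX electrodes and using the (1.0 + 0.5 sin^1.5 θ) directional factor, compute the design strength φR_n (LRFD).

φR_n ≈ 319 kN

E48XX → F_EXX = 480 MPa.
t_e = 0.707 × 5 = 3.535 mm; A_we = 3.535 × 380 = 1343 mm².
Directional factor: 1.0 + 0.5 sin^1.5(20°) = 1.1.
F_nw = 0.6 × 480 × 1.1 = 316.8 MPa.
φR_n = 0.75 × 316.8 × 1343 × 10⁻³ = 319.2 kN.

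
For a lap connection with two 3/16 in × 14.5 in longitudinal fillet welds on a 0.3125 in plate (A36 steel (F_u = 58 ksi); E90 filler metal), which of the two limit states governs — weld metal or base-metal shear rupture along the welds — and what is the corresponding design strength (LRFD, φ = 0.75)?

E90XX → F_EXX = 90 ksi.
t_e = 0.707 × 0.1875 = 0.1326 in; L = 29 in.
Weld metal: φR_n = 0.75 × 0.6 × 90 × 0.1326 × 29 = 155.7 kips.
Base metal (shear rupture): φR_n = 0.75 × 0.6 × 58 × 0.3125 × 29 = 236.5 kips.
Governing: weld metal.

φR_n ≈ 156 kips (weld metal governs)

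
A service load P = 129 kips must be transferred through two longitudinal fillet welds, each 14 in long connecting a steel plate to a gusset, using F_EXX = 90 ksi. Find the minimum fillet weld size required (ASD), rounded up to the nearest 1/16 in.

w = 1/4 in

Total weld length L = 28 in.
Required throat t_e = P × Ω / (0.6 F_EXX × L) = 129 × 2.0 / (0.6 × 90 × 28) = 0.1706 in.
Required leg w = t_e / 0.707 = 0.2414 in → use 1/4 in.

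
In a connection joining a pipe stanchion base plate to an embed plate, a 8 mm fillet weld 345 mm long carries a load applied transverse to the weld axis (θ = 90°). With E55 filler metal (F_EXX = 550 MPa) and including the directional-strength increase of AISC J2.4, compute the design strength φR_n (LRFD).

t_e = 0.707 × 8 = 5.656 mm; A_we = 5.656 × 345 = 1951 mm².
Directional factor: 1.0 + 0.5 sin^1.5(90°) = 1.5.
F_nw = 0.6 × 550 × 1.5 = 495 MPa.
φR_n = 0.75 × 495 × 1951 × 10⁻³ = 724.4 kN.

φR_n ≈ 724 kN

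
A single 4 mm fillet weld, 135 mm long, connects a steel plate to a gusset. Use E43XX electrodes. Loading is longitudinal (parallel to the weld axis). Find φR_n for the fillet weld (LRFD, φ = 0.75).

φR_n ≈ 73.9 kN

E43XX → F_EXX = 430 MPa.
Effective throat t_e = 0.707 × 4 = 2.828 mm.
Total length L = 135 mm; A_we = 2.828 × 135 = 381.8 mm².
F_nw = 0.6 F_EXX = 0.6 × 430 = 258 MPa.
φR_n = 0.75 × 258 × 381.8 × 10⁻³ = 73.87 kN.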